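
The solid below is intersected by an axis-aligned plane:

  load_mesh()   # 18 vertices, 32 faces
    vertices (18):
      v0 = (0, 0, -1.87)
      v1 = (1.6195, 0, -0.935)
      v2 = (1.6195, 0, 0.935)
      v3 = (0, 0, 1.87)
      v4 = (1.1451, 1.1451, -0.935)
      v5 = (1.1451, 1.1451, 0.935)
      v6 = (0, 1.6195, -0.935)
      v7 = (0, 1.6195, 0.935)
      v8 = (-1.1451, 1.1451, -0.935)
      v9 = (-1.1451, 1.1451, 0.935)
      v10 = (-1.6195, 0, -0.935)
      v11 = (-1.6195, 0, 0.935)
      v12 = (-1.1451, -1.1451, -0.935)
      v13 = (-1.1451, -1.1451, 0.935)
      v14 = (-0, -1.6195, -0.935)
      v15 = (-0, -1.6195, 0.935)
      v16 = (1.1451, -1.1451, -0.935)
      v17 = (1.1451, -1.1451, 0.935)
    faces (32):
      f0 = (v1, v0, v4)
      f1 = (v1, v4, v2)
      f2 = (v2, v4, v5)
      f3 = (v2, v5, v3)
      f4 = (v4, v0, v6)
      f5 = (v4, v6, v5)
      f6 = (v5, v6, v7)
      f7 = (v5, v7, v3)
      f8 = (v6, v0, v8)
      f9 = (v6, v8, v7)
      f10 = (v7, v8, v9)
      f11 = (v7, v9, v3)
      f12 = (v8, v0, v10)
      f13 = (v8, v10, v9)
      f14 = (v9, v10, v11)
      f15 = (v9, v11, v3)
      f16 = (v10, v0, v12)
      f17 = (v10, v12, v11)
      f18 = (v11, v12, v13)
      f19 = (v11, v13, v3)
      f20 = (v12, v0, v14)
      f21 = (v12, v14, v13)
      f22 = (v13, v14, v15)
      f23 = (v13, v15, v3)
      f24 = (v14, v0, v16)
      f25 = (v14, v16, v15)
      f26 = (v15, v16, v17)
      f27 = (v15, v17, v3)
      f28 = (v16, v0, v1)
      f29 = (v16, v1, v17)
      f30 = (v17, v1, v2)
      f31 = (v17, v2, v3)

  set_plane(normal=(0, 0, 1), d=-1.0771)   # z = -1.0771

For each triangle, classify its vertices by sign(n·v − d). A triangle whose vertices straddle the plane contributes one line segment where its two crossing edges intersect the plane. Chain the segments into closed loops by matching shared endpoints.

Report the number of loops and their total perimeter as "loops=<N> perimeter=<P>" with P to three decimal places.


loops=1 perimeter=8.409

Straddling triangles (8 of 32):
  (v1,v0,v4) [+-+] → (1.37337, 0, -1.0771)–(0.971069, 0.971069, -1.0771)  len=1.0511
  (v4,v0,v6) [+-+] → (0.971069, 0.971069, -1.0771)–(0, 1.37337, -1.0771)  len=1.0511
  (v6,v0,v8) [+-+] → (0, 1.37337, -1.0771)–(-0.971069, 0.971069, -1.0771)  len=1.0511
  (v8,v0,v10) [+-+] → (-0.971069, 0.971069, -1.0771)–(-1.37337, 0, -1.0771)  len=1.0511
  (v10,v0,v12) [+-+] → (-1.37337, 0, -1.0771)–(-0.971069, -0.971069, -1.0771)  len=1.0511
  (v12,v0,v14) [+-+] → (-0.971069, -0.971069, -1.0771)–(0, -1.37337, -1.0771)  len=1.0511
  (v14,v0,v16) [+-+] → (0, -1.37337, -1.0771)–(0.971069, -0.971069, -1.0771)  len=1.0511
  (v16,v0,v1) [+-+] → (0.971069, -0.971069, -1.0771)–(1.37337, 0, -1.0771)  len=1.0511

Chained into 1 loop(s):
  loop 1: 8 segments, perimeter = 8.4088
Total perimeter = 8.409


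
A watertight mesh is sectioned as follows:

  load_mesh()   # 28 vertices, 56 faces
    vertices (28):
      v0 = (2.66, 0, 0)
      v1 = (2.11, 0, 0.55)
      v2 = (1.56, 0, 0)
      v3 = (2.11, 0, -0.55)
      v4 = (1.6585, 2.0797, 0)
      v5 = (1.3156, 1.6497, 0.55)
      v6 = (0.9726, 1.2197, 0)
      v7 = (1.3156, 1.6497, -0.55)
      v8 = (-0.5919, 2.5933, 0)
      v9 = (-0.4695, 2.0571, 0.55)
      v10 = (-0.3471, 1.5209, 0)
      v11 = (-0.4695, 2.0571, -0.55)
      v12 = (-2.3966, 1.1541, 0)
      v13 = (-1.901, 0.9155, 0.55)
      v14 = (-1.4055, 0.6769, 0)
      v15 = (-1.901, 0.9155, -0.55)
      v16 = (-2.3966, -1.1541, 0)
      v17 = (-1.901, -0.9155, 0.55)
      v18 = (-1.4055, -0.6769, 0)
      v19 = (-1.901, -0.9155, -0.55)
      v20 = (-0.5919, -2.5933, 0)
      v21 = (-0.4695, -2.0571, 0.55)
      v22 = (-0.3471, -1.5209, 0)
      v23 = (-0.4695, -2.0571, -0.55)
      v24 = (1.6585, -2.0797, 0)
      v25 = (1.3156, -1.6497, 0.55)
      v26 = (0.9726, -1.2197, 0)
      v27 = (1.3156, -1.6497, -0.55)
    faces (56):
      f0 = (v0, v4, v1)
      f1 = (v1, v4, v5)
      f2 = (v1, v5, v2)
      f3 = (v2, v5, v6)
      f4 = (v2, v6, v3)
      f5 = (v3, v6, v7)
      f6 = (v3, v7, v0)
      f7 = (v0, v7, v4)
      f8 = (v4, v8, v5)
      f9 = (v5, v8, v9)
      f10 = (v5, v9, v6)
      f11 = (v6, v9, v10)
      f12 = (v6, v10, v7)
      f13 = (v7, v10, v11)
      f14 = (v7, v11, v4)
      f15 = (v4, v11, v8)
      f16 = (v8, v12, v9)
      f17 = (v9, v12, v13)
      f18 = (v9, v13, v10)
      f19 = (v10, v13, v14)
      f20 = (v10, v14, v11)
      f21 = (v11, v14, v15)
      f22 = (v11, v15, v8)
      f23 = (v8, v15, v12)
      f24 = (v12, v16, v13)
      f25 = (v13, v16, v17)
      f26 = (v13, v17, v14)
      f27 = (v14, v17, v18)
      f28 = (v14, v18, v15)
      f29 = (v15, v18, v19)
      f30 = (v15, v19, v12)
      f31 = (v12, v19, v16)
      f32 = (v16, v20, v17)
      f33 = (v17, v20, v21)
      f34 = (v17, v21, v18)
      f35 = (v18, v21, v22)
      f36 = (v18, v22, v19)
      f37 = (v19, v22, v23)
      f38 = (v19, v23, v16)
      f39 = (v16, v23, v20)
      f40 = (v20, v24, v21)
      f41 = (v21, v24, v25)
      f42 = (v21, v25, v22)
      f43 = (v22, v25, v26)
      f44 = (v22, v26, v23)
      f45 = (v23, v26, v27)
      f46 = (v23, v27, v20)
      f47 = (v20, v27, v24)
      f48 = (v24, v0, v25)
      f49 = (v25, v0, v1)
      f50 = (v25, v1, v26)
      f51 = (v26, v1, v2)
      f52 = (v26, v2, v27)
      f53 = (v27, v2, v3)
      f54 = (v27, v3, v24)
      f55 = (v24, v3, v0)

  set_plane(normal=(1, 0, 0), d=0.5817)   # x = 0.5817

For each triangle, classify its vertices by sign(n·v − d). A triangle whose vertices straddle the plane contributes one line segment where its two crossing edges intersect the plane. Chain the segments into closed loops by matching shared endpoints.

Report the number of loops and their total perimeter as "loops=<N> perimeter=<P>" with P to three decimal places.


Straddling triangles (16 of 56):
  (v4,v8,v5) [+-+] → (0.5817, 2.32545, 0)–(0.5817, 2.01274, 0.338391)  len=0.4608
  (v5,v8,v9) [+--] → (0.5817, 2.01274, 0.338391)–(0.5817, 1.81719, 0.55)  len=0.2881
  (v5,v9,v6) [+-+] → (0.5817, 1.81719, 0.55)–(0.5817, 1.44669, 0.149085)  len=0.5459
  (v6,v9,v10) [+--] → (0.5817, 1.44669, 0.149085)–(0.5817, 1.30892, 0)  len=0.2030
  (v6,v10,v7) [+-+] → (0.5817, 1.30892, 0)–(0.5817, 1.59285, -0.307235)  len=0.4183
  (v7,v10,v11) [+--] → (0.5817, 1.59285, -0.307235)–(0.5817, 1.81719, -0.55)  len=0.3306
  (v7,v11,v4) [+-+] → (0.5817, 1.81719, -0.55)–(0.5817, 2.06826, -0.278308)  len=0.3699
  (v4,v11,v8) [+--] → (0.5817, 2.06826, -0.278308)–(0.5817, 2.32545, 0)  len=0.3789
  (v20,v24,v21) [-+-] → (0.5817, -2.32545, 0)–(0.5817, -2.06826, 0.278308)  len=0.3789
  (v21,v24,v25) [-++] → (0.5817, -2.06826, 0.278308)–(0.5817, -1.81719, 0.55)  len=0.3699
  (v21,v25,v22) [-+-] → (0.5817, -1.81719, 0.55)–(0.5817, -1.59285, 0.307235)  len=0.3306
  (v22,v25,v26) [-++] → (0.5817, -1.59285, 0.307235)–(0.5817, -1.30892, 0)  len=0.4183
  (v22,v26,v23) [-+-] → (0.5817, -1.30892, 0)–(0.5817, -1.44669, -0.149085)  len=0.2030
  (v23,v26,v27) [-++] → (0.5817, -1.44669, -0.149085)–(0.5817, -1.81719, -0.55)  len=0.5459
  (v23,v27,v20) [-+-] → (0.5817, -1.81719, -0.55)–(0.5817, -2.01274, -0.338391)  len=0.2881
  (v20,v27,v24) [-++] → (0.5817, -2.01274, -0.338391)–(0.5817, -2.32545, 0)  len=0.4608

Chained into 2 loop(s):
  loop 1: 8 segments, perimeter = 2.9956
  loop 2: 8 segments, perimeter = 2.9956
Total perimeter = 5.991

loops=2 perimeter=5.991


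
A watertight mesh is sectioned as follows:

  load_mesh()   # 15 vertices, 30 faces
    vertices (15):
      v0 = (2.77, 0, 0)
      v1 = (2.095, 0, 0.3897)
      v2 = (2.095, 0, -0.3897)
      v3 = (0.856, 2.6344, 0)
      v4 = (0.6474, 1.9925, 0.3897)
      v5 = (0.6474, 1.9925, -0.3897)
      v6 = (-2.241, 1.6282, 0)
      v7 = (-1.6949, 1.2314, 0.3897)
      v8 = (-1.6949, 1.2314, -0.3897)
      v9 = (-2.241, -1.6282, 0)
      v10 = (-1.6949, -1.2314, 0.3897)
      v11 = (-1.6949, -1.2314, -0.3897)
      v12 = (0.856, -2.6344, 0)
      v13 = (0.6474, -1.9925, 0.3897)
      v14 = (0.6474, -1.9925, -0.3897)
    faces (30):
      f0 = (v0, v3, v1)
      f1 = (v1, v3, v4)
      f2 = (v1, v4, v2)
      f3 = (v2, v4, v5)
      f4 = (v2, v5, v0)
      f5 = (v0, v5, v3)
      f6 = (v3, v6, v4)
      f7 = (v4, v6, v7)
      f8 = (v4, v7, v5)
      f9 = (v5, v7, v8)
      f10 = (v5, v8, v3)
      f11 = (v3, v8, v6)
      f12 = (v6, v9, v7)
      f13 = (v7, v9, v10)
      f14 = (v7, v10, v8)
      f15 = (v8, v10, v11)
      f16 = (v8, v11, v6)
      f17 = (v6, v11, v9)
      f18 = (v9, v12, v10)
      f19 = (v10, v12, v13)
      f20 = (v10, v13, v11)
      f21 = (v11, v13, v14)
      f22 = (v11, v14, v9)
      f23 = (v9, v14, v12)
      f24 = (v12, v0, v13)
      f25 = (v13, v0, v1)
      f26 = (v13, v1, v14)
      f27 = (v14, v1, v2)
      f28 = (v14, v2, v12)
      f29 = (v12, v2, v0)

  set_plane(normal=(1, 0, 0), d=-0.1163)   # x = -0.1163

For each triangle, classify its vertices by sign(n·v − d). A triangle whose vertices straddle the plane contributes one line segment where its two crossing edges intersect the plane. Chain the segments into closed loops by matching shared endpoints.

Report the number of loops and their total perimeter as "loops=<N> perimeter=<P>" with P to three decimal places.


loops=2 perimeter=4.334

Straddling triangles (12 of 30):
  (v3,v6,v4) [+-+] → (-0.1163, 2.3185, 0)–(-0.1163, 1.89618, 0.286662)  len=0.5104
  (v4,v6,v7) [+--] → (-0.1163, 1.89618, 0.286662)–(-0.1163, 1.74435, 0.3897)  len=0.1835
  (v4,v7,v5) [+-+] → (-0.1163, 1.74435, 0.3897)–(-0.1163, 1.74435, -0.135579)  len=0.5253
  (v5,v7,v8) [+--] → (-0.1163, 1.74435, -0.135579)–(-0.1163, 1.74435, -0.3897)  len=0.2541
  (v5,v8,v3) [+-+] → (-0.1163, 1.74435, -0.3897)–(-0.1163, 2.09963, -0.148538)  len=0.4294
  (v3,v8,v6) [+--] → (-0.1163, 2.09963, -0.148538)–(-0.1163, 2.3185, 0)  len=0.2645
  (v9,v12,v10) [-+-] → (-0.1163, -2.3185, 0)–(-0.1163, -2.09963, 0.148538)  len=0.2645
  (v10,v12,v13) [-++] → (-0.1163, -2.09963, 0.148538)–(-0.1163, -1.74435, 0.3897)  len=0.4294
  (v10,v13,v11) [-+-] → (-0.1163, -1.74435, 0.3897)–(-0.1163, -1.74435, 0.135579)  len=0.2541
  (v11,v13,v14) [-++] → (-0.1163, -1.74435, 0.135579)–(-0.1163, -1.74435, -0.3897)  len=0.5253
  (v11,v14,v9) [-+-] → (-0.1163, -1.74435, -0.3897)–(-0.1163, -1.89618, -0.286662)  len=0.1835
  (v9,v14,v12) [-++] → (-0.1163, -1.89618, -0.286662)–(-0.1163, -2.3185, 0)  len=0.5104

Chained into 2 loop(s):
  loop 1: 6 segments, perimeter = 2.1672
  loop 2: 6 segments, perimeter = 2.1672
Total perimeter = 4.334


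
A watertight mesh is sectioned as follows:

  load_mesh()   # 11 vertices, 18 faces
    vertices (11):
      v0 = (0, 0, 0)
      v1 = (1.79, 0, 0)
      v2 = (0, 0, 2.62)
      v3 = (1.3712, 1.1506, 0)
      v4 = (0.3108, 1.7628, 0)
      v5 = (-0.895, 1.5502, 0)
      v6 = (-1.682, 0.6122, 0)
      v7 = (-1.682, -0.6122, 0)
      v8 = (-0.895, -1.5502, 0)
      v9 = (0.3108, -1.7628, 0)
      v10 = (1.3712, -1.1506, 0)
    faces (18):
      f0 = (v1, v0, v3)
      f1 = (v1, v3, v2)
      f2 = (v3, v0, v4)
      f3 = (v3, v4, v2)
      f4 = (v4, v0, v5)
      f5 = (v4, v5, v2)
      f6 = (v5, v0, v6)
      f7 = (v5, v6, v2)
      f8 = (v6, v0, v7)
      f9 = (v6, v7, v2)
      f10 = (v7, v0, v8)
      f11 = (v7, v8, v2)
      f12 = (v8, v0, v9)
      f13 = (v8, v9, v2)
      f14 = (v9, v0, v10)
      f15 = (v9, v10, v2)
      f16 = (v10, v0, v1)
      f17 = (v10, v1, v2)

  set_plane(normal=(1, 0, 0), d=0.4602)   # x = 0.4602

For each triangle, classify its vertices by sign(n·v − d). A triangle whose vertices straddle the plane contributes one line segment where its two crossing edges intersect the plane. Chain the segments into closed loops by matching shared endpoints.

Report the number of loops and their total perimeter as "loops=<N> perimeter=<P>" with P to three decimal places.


Straddling triangles (8 of 18):
  (v1,v0,v3) [+-+] → (0.4602, 0, 0)–(0.4602, 0.386163, 0)  len=0.3862
  (v1,v3,v2) [++-] → (0.4602, 0.386163, 1.74068)–(0.4602, 0, 1.94641)  len=0.4375
  (v3,v0,v4) [+--] → (0.4602, 0.386163, 0)–(0.4602, 1.67655, 0)  len=1.2904
  (v3,v4,v2) [+--] → (0.4602, 1.67655, 0)–(0.4602, 0.386163, 1.74068)  len=2.1668
  (v9,v0,v10) [--+] → (0.4602, -0.386163, 0)–(0.4602, -1.67655, 0)  len=1.2904
  (v9,v10,v2) [-+-] → (0.4602, -1.67655, 0)–(0.4602, -0.386163, 1.74068)  len=2.1668
  (v10,v0,v1) [+-+] → (0.4602, -0.386163, 0)–(0.4602, 0, 0)  len=0.3862
  (v10,v1,v2) [++-] → (0.4602, 0, 1.94641)–(0.4602, -0.386163, 1.74068)  len=0.4375

Chained into 1 loop(s):
  loop 1: 8 segments, perimeter = 8.5618
Total perimeter = 8.562

loops=1 perimeter=8.562


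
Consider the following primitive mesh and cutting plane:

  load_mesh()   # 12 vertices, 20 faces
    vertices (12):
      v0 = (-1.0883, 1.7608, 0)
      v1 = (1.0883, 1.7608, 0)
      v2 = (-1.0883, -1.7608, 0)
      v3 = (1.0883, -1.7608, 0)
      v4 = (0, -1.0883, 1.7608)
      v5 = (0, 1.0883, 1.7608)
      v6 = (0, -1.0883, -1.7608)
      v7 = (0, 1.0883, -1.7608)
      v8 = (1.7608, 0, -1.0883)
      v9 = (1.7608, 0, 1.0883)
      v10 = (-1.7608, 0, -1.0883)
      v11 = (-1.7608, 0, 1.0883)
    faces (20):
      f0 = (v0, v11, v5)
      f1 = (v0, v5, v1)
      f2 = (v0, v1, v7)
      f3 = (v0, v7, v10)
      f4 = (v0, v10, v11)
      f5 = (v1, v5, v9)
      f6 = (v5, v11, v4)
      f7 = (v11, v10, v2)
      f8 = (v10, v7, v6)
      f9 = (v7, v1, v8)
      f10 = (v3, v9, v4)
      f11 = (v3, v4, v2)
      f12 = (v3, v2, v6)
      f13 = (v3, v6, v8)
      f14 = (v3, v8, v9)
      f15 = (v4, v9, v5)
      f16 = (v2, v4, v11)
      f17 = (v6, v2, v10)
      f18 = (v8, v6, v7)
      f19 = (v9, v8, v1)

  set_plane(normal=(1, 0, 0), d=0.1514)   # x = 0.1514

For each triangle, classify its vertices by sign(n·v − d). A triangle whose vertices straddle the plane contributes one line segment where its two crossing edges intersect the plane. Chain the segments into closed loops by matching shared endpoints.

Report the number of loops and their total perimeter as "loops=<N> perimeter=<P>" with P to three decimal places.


loops=1 perimeter=11.528

Straddling triangles (10 of 20):
  (v0,v5,v1) [--+] → (0.1514, 1.18186, 1.51584)–(0.1514, 1.7608, 0)  len=1.6226
  (v0,v1,v7) [-+-] → (0.1514, 1.7608, 0)–(0.1514, 1.18186, -1.51584)  len=1.6226
  (v1,v5,v9) [+-+] → (0.1514, 1.18186, 1.51584)–(0.1514, 0.994724, 1.70298)  len=0.2646
  (v7,v1,v8) [-++] → (0.1514, 1.18186, -1.51584)–(0.1514, 0.994724, -1.70298)  len=0.2646
  (v3,v9,v4) [++-] → (0.1514, -0.994724, 1.70298)–(0.1514, -1.18186, 1.51584)  len=0.2646
  (v3,v4,v2) [+--] → (0.1514, -1.18186, 1.51584)–(0.1514, -1.7608, 0)  len=1.6226
  (v3,v2,v6) [+--] → (0.1514, -1.7608, 0)–(0.1514, -1.18186, -1.51584)  len=1.6226
  (v3,v6,v8) [+-+] → (0.1514, -1.18186, -1.51584)–(0.1514, -0.994724, -1.70298)  len=0.2646
  (v4,v9,v5) [-+-] → (0.1514, -0.994724, 1.70298)–(0.1514, 0.994724, 1.70298)  len=1.9894
  (v8,v6,v7) [+--] → (0.1514, -0.994724, -1.70298)–(0.1514, 0.994724, -1.70298)  len=1.9894

Chained into 1 loop(s):
  loop 1: 10 segments, perimeter = 11.5280
Total perimeter = 11.528


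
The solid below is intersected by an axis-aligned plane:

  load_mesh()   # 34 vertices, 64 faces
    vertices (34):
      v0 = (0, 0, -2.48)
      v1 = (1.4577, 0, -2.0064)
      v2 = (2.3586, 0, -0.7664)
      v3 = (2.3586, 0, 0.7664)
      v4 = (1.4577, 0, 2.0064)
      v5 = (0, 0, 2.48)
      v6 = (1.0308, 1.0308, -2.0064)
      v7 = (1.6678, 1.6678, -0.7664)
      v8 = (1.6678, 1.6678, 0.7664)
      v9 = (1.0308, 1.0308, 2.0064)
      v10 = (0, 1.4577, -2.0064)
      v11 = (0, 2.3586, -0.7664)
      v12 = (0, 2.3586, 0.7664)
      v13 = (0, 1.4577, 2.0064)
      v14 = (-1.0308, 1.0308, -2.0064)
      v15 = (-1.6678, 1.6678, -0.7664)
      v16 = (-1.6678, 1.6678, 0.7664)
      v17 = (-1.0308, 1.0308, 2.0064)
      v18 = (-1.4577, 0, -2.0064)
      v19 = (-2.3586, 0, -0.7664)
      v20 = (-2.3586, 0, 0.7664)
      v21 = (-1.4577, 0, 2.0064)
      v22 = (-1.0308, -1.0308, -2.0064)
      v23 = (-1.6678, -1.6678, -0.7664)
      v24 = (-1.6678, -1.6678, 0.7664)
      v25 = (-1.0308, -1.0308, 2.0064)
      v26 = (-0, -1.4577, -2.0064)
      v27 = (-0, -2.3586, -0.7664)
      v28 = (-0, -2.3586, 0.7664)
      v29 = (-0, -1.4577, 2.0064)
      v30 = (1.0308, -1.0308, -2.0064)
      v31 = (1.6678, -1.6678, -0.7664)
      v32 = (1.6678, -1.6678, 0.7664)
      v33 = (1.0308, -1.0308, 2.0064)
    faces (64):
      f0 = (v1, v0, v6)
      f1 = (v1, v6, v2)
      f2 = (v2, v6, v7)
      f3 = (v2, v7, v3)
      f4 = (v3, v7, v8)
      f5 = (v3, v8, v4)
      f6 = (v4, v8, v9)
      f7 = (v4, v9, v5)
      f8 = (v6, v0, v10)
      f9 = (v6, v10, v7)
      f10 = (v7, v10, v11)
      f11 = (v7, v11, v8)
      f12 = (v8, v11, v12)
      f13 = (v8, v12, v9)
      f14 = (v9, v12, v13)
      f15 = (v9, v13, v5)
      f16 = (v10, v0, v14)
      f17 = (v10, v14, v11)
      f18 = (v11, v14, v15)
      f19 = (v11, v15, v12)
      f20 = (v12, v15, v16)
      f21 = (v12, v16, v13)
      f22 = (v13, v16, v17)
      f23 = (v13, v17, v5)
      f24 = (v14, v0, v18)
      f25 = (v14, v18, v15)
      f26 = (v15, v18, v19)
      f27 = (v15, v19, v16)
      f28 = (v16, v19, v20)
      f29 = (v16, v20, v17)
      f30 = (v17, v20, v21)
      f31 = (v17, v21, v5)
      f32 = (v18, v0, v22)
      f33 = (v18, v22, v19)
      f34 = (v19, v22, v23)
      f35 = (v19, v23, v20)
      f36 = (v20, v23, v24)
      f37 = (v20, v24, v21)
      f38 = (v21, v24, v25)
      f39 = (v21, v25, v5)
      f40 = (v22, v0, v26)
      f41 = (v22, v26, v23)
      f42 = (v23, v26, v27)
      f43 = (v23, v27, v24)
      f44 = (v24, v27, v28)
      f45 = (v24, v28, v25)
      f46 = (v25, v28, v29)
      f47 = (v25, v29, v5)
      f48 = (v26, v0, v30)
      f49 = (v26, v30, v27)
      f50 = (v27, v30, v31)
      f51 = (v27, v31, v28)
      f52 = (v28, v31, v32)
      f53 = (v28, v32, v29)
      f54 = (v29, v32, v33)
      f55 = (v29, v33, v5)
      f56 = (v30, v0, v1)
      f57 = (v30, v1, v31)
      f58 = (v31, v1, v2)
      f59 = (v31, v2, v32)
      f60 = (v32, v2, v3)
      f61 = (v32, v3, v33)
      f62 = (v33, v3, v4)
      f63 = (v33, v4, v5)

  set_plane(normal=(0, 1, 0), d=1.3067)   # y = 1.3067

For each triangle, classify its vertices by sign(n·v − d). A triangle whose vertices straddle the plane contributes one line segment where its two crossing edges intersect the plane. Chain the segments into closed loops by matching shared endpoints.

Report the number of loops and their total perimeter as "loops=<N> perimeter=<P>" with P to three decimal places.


Straddling triangles (20 of 64):
  (v2,v6,v7) [--+] → (1.3067, 1.3067, -1.46933)–(1.81737, 1.3067, -0.7664)  len=0.8688
  (v2,v7,v3) [-+-] → (1.81737, 1.3067, -0.7664)–(1.81737, 1.3067, -0.434529)  len=0.3319
  (v3,v7,v8) [-++] → (1.81737, 1.3067, -0.434529)–(1.81737, 1.3067, 0.7664)  len=1.2009
  (v3,v8,v4) [-+-] → (1.81737, 1.3067, 0.7664)–(1.62231, 1.3067, 1.03488)  len=0.3319
  (v4,v8,v9) [-+-] → (1.62231, 1.3067, 1.03488)–(1.3067, 1.3067, 1.46933)  len=0.5370
  (v6,v0,v10) [--+] → (0, 1.3067, -2.05546)–(0.364607, 1.3067, -2.0064)  len=0.3679
  (v6,v10,v7) [-++] → (0.364607, 1.3067, -2.0064)–(1.3067, 1.3067, -1.46933)  len=1.0844
  (v8,v12,v9) [++-] → (0.816613, 1.3067, 1.74874)–(1.3067, 1.3067, 1.46933)  len=0.5641
  (v9,v12,v13) [-++] → (0.816613, 1.3067, 1.74874)–(0.364607, 1.3067, 2.0064)  len=0.5203
  (v9,v13,v5) [-+-] → (0.364607, 1.3067, 2.0064)–(0, 1.3067, 2.05546)  len=0.3679
  (v10,v0,v14) [+--] → (0, 1.3067, -2.05546)–(-0.364607, 1.3067, -2.0064)  len=0.3679
  (v10,v14,v11) [+-+] → (-0.364607, 1.3067, -2.0064)–(-0.816613, 1.3067, -1.74874)  len=0.5203
  (v11,v14,v15) [+-+] → (-0.816613, 1.3067, -1.74874)–(-1.3067, 1.3067, -1.46933)  len=0.5641
  (v13,v16,v17) [++-] → (-1.3067, 1.3067, 1.46933)–(-0.364607, 1.3067, 2.0064)  len=1.0844
  (v13,v17,v5) [+--] → (-0.364607, 1.3067, 2.0064)–(0, 1.3067, 2.05546)  len=0.3679
  (v14,v18,v15) [--+] → (-1.62231, 1.3067, -1.03488)–(-1.3067, 1.3067, -1.46933)  len=0.5370
  (v15,v18,v19) [+--] → (-1.62231, 1.3067, -1.03488)–(-1.81737, 1.3067, -0.7664)  len=0.3319
  (v15,v19,v16) [+-+] → (-1.81737, 1.3067, -0.7664)–(-1.81737, 1.3067, 0.434529)  len=1.2009
  (v16,v19,v20) [+--] → (-1.81737, 1.3067, 0.434529)–(-1.81737, 1.3067, 0.7664)  len=0.3319
  (v16,v20,v17) [+--] → (-1.81737, 1.3067, 0.7664)–(-1.3067, 1.3067, 1.46933)  len=0.8688

Chained into 1 loop(s):
  loop 1: 20 segments, perimeter = 12.3503
Total perimeter = 12.350

loops=1 perimeter=12.350


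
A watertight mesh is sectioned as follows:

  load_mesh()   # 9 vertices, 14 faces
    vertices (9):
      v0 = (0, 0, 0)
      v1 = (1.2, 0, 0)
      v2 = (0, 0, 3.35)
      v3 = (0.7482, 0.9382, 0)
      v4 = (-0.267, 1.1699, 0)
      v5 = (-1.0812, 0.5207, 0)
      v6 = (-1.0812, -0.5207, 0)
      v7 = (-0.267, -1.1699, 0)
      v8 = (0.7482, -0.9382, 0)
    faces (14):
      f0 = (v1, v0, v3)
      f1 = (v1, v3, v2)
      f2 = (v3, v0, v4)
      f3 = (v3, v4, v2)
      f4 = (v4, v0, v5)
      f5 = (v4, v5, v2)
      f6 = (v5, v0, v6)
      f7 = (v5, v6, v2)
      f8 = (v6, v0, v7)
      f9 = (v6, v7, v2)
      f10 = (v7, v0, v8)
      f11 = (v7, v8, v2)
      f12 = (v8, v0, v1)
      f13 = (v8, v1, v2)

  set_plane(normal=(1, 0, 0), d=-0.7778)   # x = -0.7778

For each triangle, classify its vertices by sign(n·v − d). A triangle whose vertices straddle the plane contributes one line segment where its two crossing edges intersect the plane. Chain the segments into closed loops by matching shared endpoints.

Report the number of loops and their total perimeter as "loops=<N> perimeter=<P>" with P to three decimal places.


loops=1 perimeter=4.308

Straddling triangles (6 of 14):
  (v4,v0,v5) [++-] → (-0.7778, 0.374584, 0)–(-0.7778, 0.762615, 0)  len=0.3880
  (v4,v5,v2) [+-+] → (-0.7778, 0.762615, 0)–(-0.7778, 0.374584, 0.940057)  len=1.0170
  (v5,v0,v6) [-+-] → (-0.7778, 0.374584, 0)–(-0.7778, -0.374584, 0)  len=0.7492
  (v5,v6,v2) [--+] → (-0.7778, -0.374584, 0.940057)–(-0.7778, 0.374584, 0.940057)  len=0.7492
  (v6,v0,v7) [-++] → (-0.7778, -0.374584, 0)–(-0.7778, -0.762615, 0)  len=0.3880
  (v6,v7,v2) [-++] → (-0.7778, -0.762615, 0)–(-0.7778, -0.374584, 0.940057)  len=1.0170

Chained into 1 loop(s):
  loop 1: 6 segments, perimeter = 4.3084
Total perimeter = 4.308


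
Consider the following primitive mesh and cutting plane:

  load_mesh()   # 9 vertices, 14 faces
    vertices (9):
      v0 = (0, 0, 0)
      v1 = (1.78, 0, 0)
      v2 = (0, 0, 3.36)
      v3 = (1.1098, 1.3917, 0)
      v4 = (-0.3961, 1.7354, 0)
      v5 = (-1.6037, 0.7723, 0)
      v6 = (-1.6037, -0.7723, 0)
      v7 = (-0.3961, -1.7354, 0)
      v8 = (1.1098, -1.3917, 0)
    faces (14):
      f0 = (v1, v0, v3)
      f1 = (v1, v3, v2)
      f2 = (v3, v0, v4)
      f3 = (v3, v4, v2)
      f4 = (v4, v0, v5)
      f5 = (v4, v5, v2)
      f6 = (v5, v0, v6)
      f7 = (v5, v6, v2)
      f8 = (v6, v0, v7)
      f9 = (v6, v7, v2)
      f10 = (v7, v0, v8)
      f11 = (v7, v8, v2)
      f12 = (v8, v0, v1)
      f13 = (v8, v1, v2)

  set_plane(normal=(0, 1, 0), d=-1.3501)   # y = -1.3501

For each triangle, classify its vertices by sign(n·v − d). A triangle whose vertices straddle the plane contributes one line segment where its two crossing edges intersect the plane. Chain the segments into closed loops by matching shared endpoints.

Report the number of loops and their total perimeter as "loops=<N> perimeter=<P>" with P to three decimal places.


Straddling triangles (6 of 14):
  (v6,v0,v7) [++-] → (-0.308156, -1.3501, 0)–(-0.879215, -1.3501, 0)  len=0.5711
  (v6,v7,v2) [+-+] → (-0.879215, -1.3501, 0)–(-0.308156, -1.3501, 0.746)  len=0.9395
  (v7,v0,v8) [-+-] → (-0.308156, -1.3501, 0)–(1.07663, -1.3501, 0)  len=1.3848
  (v7,v8,v2) [--+] → (1.07663, -1.3501, 0.100435)–(-0.308156, -1.3501, 0.746)  len=1.5279
  (v8,v0,v1) [-++] → (1.07663, -1.3501, 0)–(1.12983, -1.3501, 0)  len=0.0532
  (v8,v1,v2) [-++] → (1.12983, -1.3501, 0)–(1.07663, -1.3501, 0.100435)  len=0.1137

Chained into 1 loop(s):
  loop 1: 6 segments, perimeter = 4.5901
Total perimeter = 4.590

loops=1 perimeter=4.590


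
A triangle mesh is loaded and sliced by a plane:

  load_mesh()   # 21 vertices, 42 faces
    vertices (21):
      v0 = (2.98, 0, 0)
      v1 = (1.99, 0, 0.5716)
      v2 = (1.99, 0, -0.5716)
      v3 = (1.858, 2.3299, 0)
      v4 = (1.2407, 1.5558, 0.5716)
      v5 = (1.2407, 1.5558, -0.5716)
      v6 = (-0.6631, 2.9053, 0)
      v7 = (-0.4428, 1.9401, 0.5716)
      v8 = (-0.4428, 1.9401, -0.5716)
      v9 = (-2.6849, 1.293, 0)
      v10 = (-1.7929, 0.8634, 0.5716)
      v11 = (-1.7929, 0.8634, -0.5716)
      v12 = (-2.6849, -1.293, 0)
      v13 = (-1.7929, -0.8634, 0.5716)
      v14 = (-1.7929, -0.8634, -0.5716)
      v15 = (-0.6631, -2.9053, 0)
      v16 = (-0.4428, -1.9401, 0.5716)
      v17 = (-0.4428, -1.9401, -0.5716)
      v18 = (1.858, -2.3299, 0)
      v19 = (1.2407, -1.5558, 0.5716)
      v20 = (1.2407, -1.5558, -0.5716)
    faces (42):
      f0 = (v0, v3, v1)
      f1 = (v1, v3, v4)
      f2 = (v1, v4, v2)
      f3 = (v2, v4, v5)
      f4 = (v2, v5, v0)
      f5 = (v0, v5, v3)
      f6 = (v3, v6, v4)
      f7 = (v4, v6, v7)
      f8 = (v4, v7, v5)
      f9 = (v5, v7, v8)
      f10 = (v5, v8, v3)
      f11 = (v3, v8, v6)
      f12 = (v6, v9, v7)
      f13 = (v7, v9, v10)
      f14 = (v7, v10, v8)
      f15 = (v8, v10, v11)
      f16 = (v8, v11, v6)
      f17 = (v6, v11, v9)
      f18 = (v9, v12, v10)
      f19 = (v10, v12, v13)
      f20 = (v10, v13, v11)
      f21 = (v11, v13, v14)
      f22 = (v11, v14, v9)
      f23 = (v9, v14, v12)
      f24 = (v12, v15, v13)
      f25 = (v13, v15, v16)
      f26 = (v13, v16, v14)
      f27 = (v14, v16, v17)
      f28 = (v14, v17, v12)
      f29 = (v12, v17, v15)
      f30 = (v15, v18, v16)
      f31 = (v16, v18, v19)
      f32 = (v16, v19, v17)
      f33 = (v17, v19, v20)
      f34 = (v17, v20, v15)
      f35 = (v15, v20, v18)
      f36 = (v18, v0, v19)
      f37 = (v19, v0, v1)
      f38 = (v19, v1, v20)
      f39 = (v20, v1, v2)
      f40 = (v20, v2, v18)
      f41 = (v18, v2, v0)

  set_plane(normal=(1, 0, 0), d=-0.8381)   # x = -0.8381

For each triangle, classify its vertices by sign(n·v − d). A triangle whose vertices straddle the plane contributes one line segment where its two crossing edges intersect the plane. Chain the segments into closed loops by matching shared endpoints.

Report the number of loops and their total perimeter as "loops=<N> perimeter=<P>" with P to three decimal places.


Straddling triangles (12 of 42):
  (v6,v9,v7) [+-+] → (-0.8381, 2.76574, 0)–(-0.8381, 1.82601, 0.470822)  len=1.0511
  (v7,v9,v10) [+--] → (-0.8381, 1.82601, 0.470822)–(-0.8381, 1.62485, 0.5716)  len=0.2250
  (v7,v10,v8) [+-+] → (-0.8381, 1.62485, 0.5716)–(-0.8381, 1.62485, -0.236879)  len=0.8085
  (v8,v10,v11) [+--] → (-0.8381, 1.62485, -0.236879)–(-0.8381, 1.62485, -0.5716)  len=0.3347
  (v8,v11,v6) [+-+] → (-0.8381, 1.62485, -0.5716)–(-0.8381, 2.58902, -0.0885378)  len=1.0784
  (v6,v11,v9) [+--] → (-0.8381, 2.58902, -0.0885378)–(-0.8381, 2.76574, 0)  len=0.1977
  (v12,v15,v13) [-+-] → (-0.8381, -2.76574, 0)–(-0.8381, -2.58902, 0.0885378)  len=0.1977
  (v13,v15,v16) [-++] → (-0.8381, -2.58902, 0.0885378)–(-0.8381, -1.62485, 0.5716)  len=1.0784
  (v13,v16,v14) [-+-] → (-0.8381, -1.62485, 0.5716)–(-0.8381, -1.62485, 0.236879)  len=0.3347
  (v14,v16,v17) [-++] → (-0.8381, -1.62485, 0.236879)–(-0.8381, -1.62485, -0.5716)  len=0.8085
  (v14,v17,v12) [-+-] → (-0.8381, -1.62485, -0.5716)–(-0.8381, -1.82601, -0.470822)  len=0.2250
  (v12,v17,v15) [-++] → (-0.8381, -1.82601, -0.470822)–(-0.8381, -2.76574, 0)  len=1.0511

Chained into 2 loop(s):
  loop 1: 6 segments, perimeter = 3.6954
  loop 2: 6 segments, perimeter = 3.6954
Total perimeter = 7.391

loops=2 perimeter=7.391


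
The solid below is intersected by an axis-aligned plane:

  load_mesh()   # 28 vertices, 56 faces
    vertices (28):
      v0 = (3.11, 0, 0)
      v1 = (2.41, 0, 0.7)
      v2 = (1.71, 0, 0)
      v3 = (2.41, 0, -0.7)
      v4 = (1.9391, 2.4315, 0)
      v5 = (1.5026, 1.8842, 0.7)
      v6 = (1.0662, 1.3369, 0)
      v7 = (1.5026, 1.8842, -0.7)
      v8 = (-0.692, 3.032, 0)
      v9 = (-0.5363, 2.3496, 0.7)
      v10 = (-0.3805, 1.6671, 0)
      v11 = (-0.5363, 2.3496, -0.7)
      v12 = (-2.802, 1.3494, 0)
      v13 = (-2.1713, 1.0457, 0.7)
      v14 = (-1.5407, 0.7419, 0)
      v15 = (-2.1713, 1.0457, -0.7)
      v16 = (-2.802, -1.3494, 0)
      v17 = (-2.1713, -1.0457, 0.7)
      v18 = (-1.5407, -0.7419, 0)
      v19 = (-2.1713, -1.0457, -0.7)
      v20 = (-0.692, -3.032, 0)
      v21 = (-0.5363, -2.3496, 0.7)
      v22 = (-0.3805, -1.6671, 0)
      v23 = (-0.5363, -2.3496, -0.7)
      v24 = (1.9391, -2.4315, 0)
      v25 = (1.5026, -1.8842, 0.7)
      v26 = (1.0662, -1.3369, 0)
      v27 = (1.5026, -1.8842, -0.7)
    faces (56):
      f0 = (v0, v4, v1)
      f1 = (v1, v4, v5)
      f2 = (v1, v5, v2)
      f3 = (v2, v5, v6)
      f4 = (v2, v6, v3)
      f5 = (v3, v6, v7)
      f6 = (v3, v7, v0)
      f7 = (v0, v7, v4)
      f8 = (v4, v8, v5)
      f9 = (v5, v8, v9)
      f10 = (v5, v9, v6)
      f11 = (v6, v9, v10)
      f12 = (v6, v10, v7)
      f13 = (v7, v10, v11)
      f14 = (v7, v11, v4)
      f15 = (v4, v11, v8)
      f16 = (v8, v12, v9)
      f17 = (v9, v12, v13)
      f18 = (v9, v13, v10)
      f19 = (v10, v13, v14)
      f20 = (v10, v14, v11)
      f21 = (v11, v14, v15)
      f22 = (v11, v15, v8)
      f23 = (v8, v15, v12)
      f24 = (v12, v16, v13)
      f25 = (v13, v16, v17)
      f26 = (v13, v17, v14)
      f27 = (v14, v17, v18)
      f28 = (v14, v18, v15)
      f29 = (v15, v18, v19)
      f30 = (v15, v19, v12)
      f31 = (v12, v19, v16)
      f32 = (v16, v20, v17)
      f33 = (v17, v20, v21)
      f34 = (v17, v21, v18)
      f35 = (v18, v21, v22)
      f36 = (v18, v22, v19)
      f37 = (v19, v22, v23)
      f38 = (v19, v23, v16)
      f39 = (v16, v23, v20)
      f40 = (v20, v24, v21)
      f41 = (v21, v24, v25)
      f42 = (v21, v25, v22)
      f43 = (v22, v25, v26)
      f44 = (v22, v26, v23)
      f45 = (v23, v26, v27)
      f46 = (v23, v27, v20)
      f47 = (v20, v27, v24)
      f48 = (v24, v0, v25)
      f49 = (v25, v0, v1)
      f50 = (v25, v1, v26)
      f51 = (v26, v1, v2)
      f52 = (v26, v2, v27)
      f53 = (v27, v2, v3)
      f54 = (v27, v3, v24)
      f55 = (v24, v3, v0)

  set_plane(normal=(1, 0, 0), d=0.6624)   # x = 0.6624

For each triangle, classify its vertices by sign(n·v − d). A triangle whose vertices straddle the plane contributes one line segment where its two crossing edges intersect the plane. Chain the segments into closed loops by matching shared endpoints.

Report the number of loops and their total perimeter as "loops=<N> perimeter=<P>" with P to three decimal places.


loops=2 perimeter=7.625

Straddling triangles (16 of 56):
  (v4,v8,v5) [+-+] → (0.6624, 2.72288, 0)–(0.6624, 2.32363, 0.432006)  len=0.5882
  (v5,v8,v9) [+--] → (0.6624, 2.32363, 0.432006)–(0.6624, 2.07598, 0.7)  len=0.3649
  (v5,v9,v6) [+-+] → (0.6624, 2.07598, 0.7)–(0.6624, 1.59208, 0.176387)  len=0.7130
  (v6,v9,v10) [+--] → (0.6624, 1.59208, 0.176387)–(0.6624, 1.42906, 0)  len=0.2402
  (v6,v10,v7) [+-+] → (0.6624, 1.42906, 0)–(0.6624, 1.78733, -0.387675)  len=0.5279
  (v7,v10,v11) [+--] → (0.6624, 1.78733, -0.387675)–(0.6624, 2.07598, -0.7)  len=0.4253
  (v7,v11,v4) [+-+] → (0.6624, 2.07598, -0.7)–(0.6624, 2.38926, -0.361029)  len=0.4616
  (v4,v11,v8) [+--] → (0.6624, 2.38926, -0.361029)–(0.6624, 2.72288, 0)  len=0.4916
  (v20,v24,v21) [-+-] → (0.6624, -2.72288, 0)–(0.6624, -2.38926, 0.361029)  len=0.4916
  (v21,v24,v25) [-++] → (0.6624, -2.38926, 0.361029)–(0.6624, -2.07598, 0.7)  len=0.4616
  (v21,v25,v22) [-+-] → (0.6624, -2.07598, 0.7)–(0.6624, -1.78733, 0.387675)  len=0.4253
  (v22,v25,v26) [-++] → (0.6624, -1.78733, 0.387675)–(0.6624, -1.42906, 0)  len=0.5279
  (v22,v26,v23) [-+-] → (0.6624, -1.42906, 0)–(0.6624, -1.59208, -0.176387)  len=0.2402
  (v23,v26,v27) [-++] → (0.6624, -1.59208, -0.176387)–(0.6624, -2.07598, -0.7)  len=0.7130
  (v23,v27,v20) [-+-] → (0.6624, -2.07598, -0.7)–(0.6624, -2.32363, -0.432006)  len=0.3649
  (v20,v27,v24) [-++] → (0.6624, -2.32363, -0.432006)–(0.6624, -2.72288, 0)  len=0.5882

Chained into 2 loop(s):
  loop 1: 8 segments, perimeter = 3.8126
  loop 2: 8 segments, perimeter = 3.8126
Total perimeter = 7.625


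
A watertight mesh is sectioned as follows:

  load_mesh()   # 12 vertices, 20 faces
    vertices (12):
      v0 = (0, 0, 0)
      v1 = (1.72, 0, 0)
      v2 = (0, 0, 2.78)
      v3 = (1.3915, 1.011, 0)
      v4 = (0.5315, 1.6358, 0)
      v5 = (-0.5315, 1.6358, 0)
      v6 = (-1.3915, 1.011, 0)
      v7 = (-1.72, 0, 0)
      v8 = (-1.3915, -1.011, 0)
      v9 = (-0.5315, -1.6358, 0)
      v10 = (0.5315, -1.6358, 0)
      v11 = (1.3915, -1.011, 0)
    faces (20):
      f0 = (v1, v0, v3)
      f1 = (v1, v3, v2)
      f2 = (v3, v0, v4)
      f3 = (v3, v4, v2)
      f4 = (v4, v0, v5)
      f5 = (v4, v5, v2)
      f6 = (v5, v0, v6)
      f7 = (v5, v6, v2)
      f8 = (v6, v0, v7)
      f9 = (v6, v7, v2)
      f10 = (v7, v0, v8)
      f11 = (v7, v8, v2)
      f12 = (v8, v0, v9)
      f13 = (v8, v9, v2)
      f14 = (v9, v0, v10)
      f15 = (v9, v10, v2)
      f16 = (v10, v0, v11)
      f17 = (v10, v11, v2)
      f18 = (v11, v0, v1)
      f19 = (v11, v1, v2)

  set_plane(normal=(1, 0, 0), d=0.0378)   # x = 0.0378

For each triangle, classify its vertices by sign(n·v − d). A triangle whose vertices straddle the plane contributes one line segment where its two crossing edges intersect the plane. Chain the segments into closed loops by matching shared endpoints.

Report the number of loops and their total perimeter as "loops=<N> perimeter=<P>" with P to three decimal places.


Straddling triangles (12 of 20):
  (v1,v0,v3) [+-+] → (0.0378, 0, 0)–(0.0378, 0.0274637, 0)  len=0.0275
  (v1,v3,v2) [++-] → (0.0378, 0.0274637, 2.70448)–(0.0378, 0, 2.7189)  len=0.0310
  (v3,v0,v4) [+-+] → (0.0378, 0.0274637, 0)–(0.0378, 0.116337, 0)  len=0.0889
  (v3,v4,v2) [++-] → (0.0378, 0.116337, 2.58229)–(0.0378, 0.0274637, 2.70448)  len=0.1511
  (v4,v0,v5) [+--] → (0.0378, 0.116337, 0)–(0.0378, 1.6358, 0)  len=1.5195
  (v4,v5,v2) [+--] → (0.0378, 1.6358, 0)–(0.0378, 0.116337, 2.58229)  len=2.9962
  (v9,v0,v10) [--+] → (0.0378, -0.116337, 0)–(0.0378, -1.6358, 0)  len=1.5195
  (v9,v10,v2) [-+-] → (0.0378, -1.6358, 0)–(0.0378, -0.116337, 2.58229)  len=2.9962
  (v10,v0,v11) [+-+] → (0.0378, -0.116337, 0)–(0.0378, -0.0274637, 0)  len=0.0889
  (v10,v11,v2) [++-] → (0.0378, -0.0274637, 2.70448)–(0.0378, -0.116337, 2.58229)  len=0.1511
  (v11,v0,v1) [+-+] → (0.0378, -0.0274637, 0)–(0.0378, 0, 0)  len=0.0275
  (v11,v1,v2) [++-] → (0.0378, 0, 2.7189)–(0.0378, -0.0274637, 2.70448)  len=0.0310

Chained into 1 loop(s):
  loop 1: 12 segments, perimeter = 9.6282
Total perimeter = 9.628

loops=1 perimeter=9.628


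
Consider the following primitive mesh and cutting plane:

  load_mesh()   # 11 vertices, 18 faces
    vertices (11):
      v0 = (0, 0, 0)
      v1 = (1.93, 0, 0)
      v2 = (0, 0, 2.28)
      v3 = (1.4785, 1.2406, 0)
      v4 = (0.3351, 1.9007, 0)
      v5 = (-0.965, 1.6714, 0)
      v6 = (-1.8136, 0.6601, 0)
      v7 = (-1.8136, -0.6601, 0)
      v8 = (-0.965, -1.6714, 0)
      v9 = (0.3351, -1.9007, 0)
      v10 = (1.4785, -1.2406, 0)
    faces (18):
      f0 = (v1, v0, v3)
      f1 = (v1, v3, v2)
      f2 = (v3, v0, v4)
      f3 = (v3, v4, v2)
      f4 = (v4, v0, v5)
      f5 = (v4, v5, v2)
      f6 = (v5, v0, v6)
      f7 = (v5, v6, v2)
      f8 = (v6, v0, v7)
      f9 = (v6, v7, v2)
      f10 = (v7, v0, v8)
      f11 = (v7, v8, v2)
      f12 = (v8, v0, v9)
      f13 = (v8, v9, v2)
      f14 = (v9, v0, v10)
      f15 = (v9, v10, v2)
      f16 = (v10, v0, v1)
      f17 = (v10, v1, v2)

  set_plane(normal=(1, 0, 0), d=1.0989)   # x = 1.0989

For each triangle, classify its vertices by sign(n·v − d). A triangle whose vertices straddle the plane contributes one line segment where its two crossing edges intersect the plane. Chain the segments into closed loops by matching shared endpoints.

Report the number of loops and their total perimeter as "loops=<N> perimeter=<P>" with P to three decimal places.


loops=1 perimeter=6.517

Straddling triangles (8 of 18):
  (v1,v0,v3) [+-+] → (1.0989, 0, 0)–(1.0989, 0.92208, 0)  len=0.9221
  (v1,v3,v2) [++-] → (1.0989, 0.92208, 0.585382)–(1.0989, 0, 0.981818)  len=1.0037
  (v3,v0,v4) [+--] → (1.0989, 0.92208, 0)–(1.0989, 1.45975, 0)  len=0.5377
  (v3,v4,v2) [+--] → (1.0989, 1.45975, 0)–(1.0989, 0.92208, 0.585382)  len=0.7948
  (v9,v0,v10) [--+] → (1.0989, -0.92208, 0)–(1.0989, -1.45975, 0)  len=0.5377
  (v9,v10,v2) [-+-] → (1.0989, -1.45975, 0)–(1.0989, -0.92208, 0.585382)  len=0.7948
  (v10,v0,v1) [+-+] → (1.0989, -0.92208, 0)–(1.0989, 0, 0)  len=0.9221
  (v10,v1,v2) [++-] → (1.0989, 0, 0.981818)–(1.0989, -0.92208, 0.585382)  len=1.0037

Chained into 1 loop(s):
  loop 1: 8 segments, perimeter = 6.5165
Total perimeter = 6.517


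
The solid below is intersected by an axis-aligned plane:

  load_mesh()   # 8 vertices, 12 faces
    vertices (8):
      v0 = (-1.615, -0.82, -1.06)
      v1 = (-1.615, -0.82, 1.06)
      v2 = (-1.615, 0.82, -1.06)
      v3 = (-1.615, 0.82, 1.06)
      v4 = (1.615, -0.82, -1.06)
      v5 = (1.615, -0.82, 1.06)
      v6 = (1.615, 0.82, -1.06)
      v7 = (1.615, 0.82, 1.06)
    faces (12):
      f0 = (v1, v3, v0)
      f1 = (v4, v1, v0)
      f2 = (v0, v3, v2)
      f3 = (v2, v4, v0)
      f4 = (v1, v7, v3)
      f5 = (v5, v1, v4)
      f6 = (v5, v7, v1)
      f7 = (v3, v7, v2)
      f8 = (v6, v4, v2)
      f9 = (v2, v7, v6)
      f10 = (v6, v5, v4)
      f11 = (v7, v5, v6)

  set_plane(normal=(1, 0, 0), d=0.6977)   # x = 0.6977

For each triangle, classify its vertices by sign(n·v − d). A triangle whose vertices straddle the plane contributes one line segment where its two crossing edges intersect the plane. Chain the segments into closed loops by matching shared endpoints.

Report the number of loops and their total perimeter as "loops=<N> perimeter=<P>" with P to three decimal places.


loops=1 perimeter=7.520

Straddling triangles (8 of 12):
  (v4,v1,v0) [+--] → (0.6977, -0.82, -0.457933)–(0.6977, -0.82, -1.06)  len=0.6021
  (v2,v4,v0) [-+-] → (0.6977, -0.35425, -1.06)–(0.6977, -0.82, -1.06)  len=0.4657
  (v1,v7,v3) [-+-] → (0.6977, 0.35425, 1.06)–(0.6977, 0.82, 1.06)  len=0.4657
  (v5,v1,v4) [+-+] → (0.6977, -0.82, 1.06)–(0.6977, -0.82, -0.457933)  len=1.5179
  (v5,v7,v1) [++-] → (0.6977, 0.35425, 1.06)–(0.6977, -0.82, 1.06)  len=1.1743
  (v3,v7,v2) [-+-] → (0.6977, 0.82, 1.06)–(0.6977, 0.82, 0.457933)  len=0.6021
  (v6,v4,v2) [++-] → (0.6977, -0.35425, -1.06)–(0.6977, 0.82, -1.06)  len=1.1743
  (v2,v7,v6) [-++] → (0.6977, 0.82, 0.457933)–(0.6977, 0.82, -1.06)  len=1.5179

Chained into 1 loop(s):
  loop 1: 8 segments, perimeter = 7.5200
Total perimeter = 7.520


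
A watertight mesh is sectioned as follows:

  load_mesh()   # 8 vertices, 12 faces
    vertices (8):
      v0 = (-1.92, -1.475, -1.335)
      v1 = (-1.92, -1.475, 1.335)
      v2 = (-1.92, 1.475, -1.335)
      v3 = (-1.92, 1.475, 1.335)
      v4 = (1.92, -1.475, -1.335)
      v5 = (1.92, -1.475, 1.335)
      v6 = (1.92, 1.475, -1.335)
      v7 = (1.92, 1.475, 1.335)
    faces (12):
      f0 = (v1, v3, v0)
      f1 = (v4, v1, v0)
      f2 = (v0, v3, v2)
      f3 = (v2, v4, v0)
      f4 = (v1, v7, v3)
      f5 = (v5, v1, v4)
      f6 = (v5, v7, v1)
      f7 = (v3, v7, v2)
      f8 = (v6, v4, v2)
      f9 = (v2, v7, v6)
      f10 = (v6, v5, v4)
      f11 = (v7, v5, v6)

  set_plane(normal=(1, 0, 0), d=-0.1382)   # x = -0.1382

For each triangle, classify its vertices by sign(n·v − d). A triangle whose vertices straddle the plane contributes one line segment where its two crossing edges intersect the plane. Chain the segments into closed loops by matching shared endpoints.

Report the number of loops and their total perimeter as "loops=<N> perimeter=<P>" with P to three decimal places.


loops=1 perimeter=11.240

Straddling triangles (8 of 12):
  (v4,v1,v0) [+--] → (-0.1382, -1.475, 0.0960922)–(-0.1382, -1.475, -1.335)  len=1.4311
  (v2,v4,v0) [-+-] → (-0.1382, 0.106169, -1.335)–(-0.1382, -1.475, -1.335)  len=1.5812
  (v1,v7,v3) [-+-] → (-0.1382, -0.106169, 1.335)–(-0.1382, 1.475, 1.335)  len=1.5812
  (v5,v1,v4) [+-+] → (-0.1382, -1.475, 1.335)–(-0.1382, -1.475, 0.0960922)  len=1.2389
  (v5,v7,v1) [++-] → (-0.1382, -0.106169, 1.335)–(-0.1382, -1.475, 1.335)  len=1.3688
  (v3,v7,v2) [-+-] → (-0.1382, 1.475, 1.335)–(-0.1382, 1.475, -0.0960922)  len=1.4311
  (v6,v4,v2) [++-] → (-0.1382, 0.106169, -1.335)–(-0.1382, 1.475, -1.335)  len=1.3688
  (v2,v7,v6) [-++] → (-0.1382, 1.475, -0.0960922)–(-0.1382, 1.475, -1.335)  len=1.2389

Chained into 1 loop(s):
  loop 1: 8 segments, perimeter = 11.2400
Total perimeter = 11.240
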